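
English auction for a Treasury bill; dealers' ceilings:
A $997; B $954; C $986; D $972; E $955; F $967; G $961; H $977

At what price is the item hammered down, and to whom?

A wins at $986

Limits in order: 997 (A) > 986 (C) > 977 (H) > 972 (D) > 967 (F) > 961 (G) > …
Once the price passes $986, only A is left; the hammer falls at C's limit of $986.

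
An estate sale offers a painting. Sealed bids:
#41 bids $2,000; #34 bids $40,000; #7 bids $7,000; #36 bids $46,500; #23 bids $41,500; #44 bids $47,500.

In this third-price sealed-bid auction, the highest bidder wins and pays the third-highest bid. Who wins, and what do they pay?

Sorting bids: 47,500 (#44) > 46,500 (#36) > 41,500 (#23) > 40,000 (#34) > 7,000 (#7) > 2,000 (#41)
#44 is highest; pays the third-highest bid, $41,500.

#44 pays $41,500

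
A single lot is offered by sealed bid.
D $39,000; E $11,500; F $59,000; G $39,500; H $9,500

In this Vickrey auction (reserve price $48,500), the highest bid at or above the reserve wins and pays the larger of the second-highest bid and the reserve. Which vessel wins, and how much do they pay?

Vickrey auction (reserve price $48,500): the highest bid at or above the reserve wins and pays the larger of the second-highest bid and the reserve.
Bids in order: 59,000 (F) > 39,500 (G) > 39,000 (D) > 11,500 (E) > 9,500 (H)
F has the top bid at or above the reserve ($59,000).
Second-highest bid $39,500 is below the reserve $48,500, so the reserve binds → payment $48,500.

F pays $48,500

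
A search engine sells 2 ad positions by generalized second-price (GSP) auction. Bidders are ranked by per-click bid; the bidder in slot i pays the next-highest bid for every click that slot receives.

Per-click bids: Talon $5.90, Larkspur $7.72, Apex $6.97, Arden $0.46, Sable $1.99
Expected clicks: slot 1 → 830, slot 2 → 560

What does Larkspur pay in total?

Larkspur pays $5785.10

Sorting advertisers: $7.72 (Larkspur) > $6.97 (Apex) > $5.90 (Talon) > …
Larkspur holds slot 1 → pays next bid $6.97 × 830 clicks = $5785.10.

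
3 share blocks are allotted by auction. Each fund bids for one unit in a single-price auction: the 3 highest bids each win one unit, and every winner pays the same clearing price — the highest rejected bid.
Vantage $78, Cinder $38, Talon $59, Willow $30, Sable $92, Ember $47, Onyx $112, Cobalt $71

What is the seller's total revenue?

Total revenue: $213

Ordering the bids: 112 (Onyx), 92 (Sable), 78 (Vantage), 71 (Cobalt), 59 (Talon), …
Top 3: Onyx, Sable, Vantage.
Clearing price = highest rejected bid = $71.
Total revenue = 3 × $71 = $213.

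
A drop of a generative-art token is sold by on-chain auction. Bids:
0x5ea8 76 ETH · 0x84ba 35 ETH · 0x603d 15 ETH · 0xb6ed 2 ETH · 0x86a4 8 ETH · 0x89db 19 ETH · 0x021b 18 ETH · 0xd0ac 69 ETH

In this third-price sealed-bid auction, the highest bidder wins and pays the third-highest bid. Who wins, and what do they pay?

Rule: the highest bidder wins and pays the third-highest bid.
Bids ranked: 76 (0x5ea8) > 69 (0xd0ac) > 35 (0x84ba) > 19 (0x89db) > 18 (0x021b) > 15 (0x603d) > …
0x5ea8 wins; payment is bid #3 in the ranking = 35 ETH.

0x5ea8 pays 35 ETH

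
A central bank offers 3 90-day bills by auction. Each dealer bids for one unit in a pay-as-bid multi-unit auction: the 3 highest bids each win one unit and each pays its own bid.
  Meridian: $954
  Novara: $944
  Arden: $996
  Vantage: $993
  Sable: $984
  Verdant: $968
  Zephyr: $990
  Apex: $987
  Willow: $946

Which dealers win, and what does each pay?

Arden $996, Vantage $993, Zephyr $990

Ordering the bids: 996 (Arden), 993 (Vantage), 990 (Zephyr), 987 (Apex), 984 (Sable), …
The 3 highest are Arden, Vantage, Zephyr.
Each winner pays its own bid: Arden $996, Vantage $993, Zephyr $990.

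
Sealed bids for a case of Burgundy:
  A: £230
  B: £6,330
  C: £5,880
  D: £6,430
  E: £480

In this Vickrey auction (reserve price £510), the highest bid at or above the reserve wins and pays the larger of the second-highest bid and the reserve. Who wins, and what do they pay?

D pays £6,330

Bids in order: 6,430 (D) > 6,330 (B) > 5,880 (C) > 480 (E) > 230 (A)
Highest eligible bid: D at £6,430.
Second-highest bid £6,330 exceeds the reserve £510 → payment £6,330.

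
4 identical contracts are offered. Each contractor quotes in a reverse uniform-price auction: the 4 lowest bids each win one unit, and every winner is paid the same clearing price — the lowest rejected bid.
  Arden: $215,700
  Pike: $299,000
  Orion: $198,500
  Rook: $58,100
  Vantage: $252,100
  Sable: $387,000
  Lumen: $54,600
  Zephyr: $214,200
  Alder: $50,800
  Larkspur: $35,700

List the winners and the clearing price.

Sorting: 35,700 (Larkspur), 50,800 (Alder), 54,600 (Lumen), 58,100 (Rook), 198,500 (Orion), 214,200 (Zephyr), …
Winners (4 units): Larkspur, Alder, Lumen, Rook.
First losing bid is Orion's $198,500, which sets the uniform price.

Larkspur, Alder, Lumen, Rook; each is paid $198,500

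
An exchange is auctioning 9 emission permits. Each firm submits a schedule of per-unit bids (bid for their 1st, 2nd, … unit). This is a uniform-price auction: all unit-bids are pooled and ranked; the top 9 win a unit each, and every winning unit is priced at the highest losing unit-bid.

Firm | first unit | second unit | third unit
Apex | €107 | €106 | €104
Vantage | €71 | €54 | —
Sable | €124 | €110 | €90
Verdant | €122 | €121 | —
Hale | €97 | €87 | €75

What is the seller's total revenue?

Total revenue: €783

All unit-bids, highest first — top 9: 124 (Sable-1), 122 (Verdant-1), 121 (Verdant-2), 110 (Sable-2), 107 (Apex-1), 106 (Apex-2), 104 (Apex-3), 97 (Hale-1), 90 (Sable-3)
First bid not allocated: €87.
Allocation: Apex 3, Hale 1, Sable 3, Verdant 2. Every unit priced at €87.
Revenue = 9 × 87 = €783.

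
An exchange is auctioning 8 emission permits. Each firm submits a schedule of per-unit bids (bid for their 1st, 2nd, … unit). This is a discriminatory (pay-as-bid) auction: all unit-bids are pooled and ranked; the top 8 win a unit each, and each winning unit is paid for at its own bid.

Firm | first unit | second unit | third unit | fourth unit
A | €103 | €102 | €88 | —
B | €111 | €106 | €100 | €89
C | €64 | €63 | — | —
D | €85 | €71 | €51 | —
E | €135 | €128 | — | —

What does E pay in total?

E pays €263

All unit-bids, highest first — top 8: 135 (E-1), 128 (E-2), 111 (B-1), 106 (B-2), 103 (A-1), 102 (A-2), 100 (B-3), 89 (B-4)
Next rejected bid: €88 (not a price — pay-as-bid).
E's winning unit-bids: 135 + 128 = €263.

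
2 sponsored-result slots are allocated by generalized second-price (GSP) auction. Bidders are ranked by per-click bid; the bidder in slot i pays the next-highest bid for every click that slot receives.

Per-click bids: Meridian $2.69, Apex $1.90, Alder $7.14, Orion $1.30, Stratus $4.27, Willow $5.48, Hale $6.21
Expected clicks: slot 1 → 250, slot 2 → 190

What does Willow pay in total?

Sorting advertisers: $7.14 (Alder) > $6.21 (Hale) > $5.48 (Willow) > …
Willow ranks below slot 2 → no slot, pays nothing.

Willow pays $0.00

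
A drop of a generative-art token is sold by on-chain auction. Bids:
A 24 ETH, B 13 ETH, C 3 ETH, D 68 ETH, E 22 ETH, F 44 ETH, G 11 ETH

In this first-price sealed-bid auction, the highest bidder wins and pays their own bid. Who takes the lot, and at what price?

Bids ranked: 68 (D) > 44 (F) > 24 (A) > 22 (E) > 13 (B) > 11 (G) > …
First-price: D pays what they bid, 68 ETH.

D pays 68 ETH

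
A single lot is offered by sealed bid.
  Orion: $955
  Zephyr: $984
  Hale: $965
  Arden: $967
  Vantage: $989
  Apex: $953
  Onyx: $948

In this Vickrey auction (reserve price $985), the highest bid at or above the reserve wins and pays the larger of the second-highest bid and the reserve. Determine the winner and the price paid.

Rule: the highest bid at or above the reserve wins and pays the larger of the second-highest bid and the reserve.
Bids ranked: 989 (Vantage) > 984 (Zephyr) > 967 (Arden) > 965 (Hale) > 955 (Orion) > 953 (Apex) > …
Highest eligible bid: Vantage at $989.
Second-highest bid $984 is below the reserve $985, so the reserve binds → payment $985.

Vantage pays $985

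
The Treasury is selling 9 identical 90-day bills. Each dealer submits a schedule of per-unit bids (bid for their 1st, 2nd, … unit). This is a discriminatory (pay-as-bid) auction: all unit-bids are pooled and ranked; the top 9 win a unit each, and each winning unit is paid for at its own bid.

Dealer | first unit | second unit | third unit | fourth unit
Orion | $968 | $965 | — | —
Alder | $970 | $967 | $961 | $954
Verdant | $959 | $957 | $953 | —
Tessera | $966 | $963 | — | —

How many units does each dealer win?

All unit-bids, highest first — top 9: 970 (Alder-1), 968 (Orion-1), 967 (Alder-2), 966 (Tessera-1), 965 (Orion-2), 963 (Tessera-2), 961 (Alder-3), 959 (Verdant-1), 957 (Verdant-2)
Next rejected bid: $954 (not a price — pay-as-bid).
Allocation: Alder 3, Orion 2, Tessera 2, Verdant 2.

Alder 3, Orion 2, Tessera 2, Verdant 2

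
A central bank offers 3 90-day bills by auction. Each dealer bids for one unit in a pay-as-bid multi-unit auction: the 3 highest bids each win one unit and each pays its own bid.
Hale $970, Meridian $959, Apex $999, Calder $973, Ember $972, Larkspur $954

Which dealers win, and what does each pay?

Apex $999, Calder $973, Ember $972

Ordering the bids: 999 (Apex), 973 (Calder), 972 (Ember), 970 (Hale), 959 (Meridian), …
The 3 highest are Apex, Calder, Ember.
Each winner pays its own bid: Apex $999, Calder $973, Ember $972.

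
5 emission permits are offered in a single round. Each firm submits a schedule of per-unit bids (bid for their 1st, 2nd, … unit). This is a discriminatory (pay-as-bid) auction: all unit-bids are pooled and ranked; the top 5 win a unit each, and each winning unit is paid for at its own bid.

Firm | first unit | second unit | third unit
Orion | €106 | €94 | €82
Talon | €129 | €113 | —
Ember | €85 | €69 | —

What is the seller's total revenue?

All unit-bids, highest first — top 5: 129 (Talon-1), 113 (Talon-2), 106 (Orion-1), 94 (Orion-2), 85 (Ember-1)
Next rejected bid: €82 (not a price — pay-as-bid).
Each winning unit pays its own bid.
Revenue = 129 + 113 + 106 + 94 + 85 = €527.

Total revenue: €527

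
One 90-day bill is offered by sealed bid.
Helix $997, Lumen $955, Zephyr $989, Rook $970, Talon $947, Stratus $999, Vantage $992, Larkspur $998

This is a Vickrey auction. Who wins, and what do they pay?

Stratus pays $998

Sorting bids: 999 (Stratus) > 998 (Larkspur) > 997 (Helix) > 992 (Vantage) > 989 (Zephyr) > 970 (Rook) > …
Second-price: Stratus pays Larkspur's bid of $998.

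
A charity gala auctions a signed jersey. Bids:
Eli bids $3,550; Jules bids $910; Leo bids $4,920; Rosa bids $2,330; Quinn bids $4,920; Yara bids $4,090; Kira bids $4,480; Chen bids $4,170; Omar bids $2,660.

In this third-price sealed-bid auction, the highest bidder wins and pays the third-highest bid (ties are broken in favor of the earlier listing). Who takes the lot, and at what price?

Third-price sealed-bid auction: the highest bidder wins and pays the third-highest bid.
Sorting bids: 4,920 (Leo) > 4,920 (Quinn) > 4,480 (Kira) > 4,170 (Chen) > 4,090 (Yara) > 3,550 (Eli) > …
Tie at $4,920 → Leo wins by tie-break.
Leo is highest; pays the third-highest bid, $4,480.

Leo pays $4,480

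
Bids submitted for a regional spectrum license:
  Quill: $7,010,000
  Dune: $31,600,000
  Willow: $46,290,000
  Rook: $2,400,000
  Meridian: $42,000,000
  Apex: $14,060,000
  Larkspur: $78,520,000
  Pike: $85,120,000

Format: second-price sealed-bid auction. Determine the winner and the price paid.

Pike pays $78,520,000

Bids in order: 85,120,000 (Pike) > 78,520,000 (Larkspur) > 46,290,000 (Willow) > 42,000,000 (Meridian) > 31,600,000 (Dune) > 14,060,000 (Apex) > …
Pike wins with the highest bid; price is set by the runner-up at $78,520,000.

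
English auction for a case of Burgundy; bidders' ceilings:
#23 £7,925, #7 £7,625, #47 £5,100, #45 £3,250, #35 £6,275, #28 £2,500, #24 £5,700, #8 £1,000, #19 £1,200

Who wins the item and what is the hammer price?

#23 wins at £7,625

Rule: the price rises until one bidder remains; the winner pays the price at which the last rival dropped out.
Limits ranked: 7,925 (#23) > 7,625 (#7) > 6,275 (#35) > 5,700 (#24) > 5,100 (#47) > 3,250 (#45) > …
#7 is the last rival to drop out, at £7,625; #23 remains and wins at that price.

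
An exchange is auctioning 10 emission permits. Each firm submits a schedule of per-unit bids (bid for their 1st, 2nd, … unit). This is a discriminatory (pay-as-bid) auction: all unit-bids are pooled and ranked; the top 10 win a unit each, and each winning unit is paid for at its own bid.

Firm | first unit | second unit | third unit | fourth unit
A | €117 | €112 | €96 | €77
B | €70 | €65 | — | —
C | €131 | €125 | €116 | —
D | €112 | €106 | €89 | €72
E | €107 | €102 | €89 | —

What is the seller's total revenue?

Pooled unit-bids ranked (top 10): 131 (C-1), 125 (C-2), 117 (A-1), 116 (C-3), 112 (A-2), 112 (D-1), 107 (E-1), 106 (D-2), 102 (E-2), 96 (A-3)
Next rejected bid: €89 (not a price — pay-as-bid).
Each winning unit pays its own bid.
Revenue = 131 + 125 + 117 + 116 + 112 + 112 + 107 + 106 + 102 + 96 = €1,124.

Total revenue: €1,124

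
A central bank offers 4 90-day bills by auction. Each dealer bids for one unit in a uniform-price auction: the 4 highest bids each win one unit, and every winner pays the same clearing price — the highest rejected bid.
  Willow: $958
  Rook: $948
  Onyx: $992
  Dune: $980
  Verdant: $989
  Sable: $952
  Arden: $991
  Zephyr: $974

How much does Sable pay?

Sable pays $0

Ordering the bids: 992 (Onyx), 991 (Arden), 989 (Verdant), 980 (Dune), 974 (Zephyr), 958 (Willow), …
The 4 highest are Onyx, Arden, Verdant, Dune.
Clearing price = highest rejected bid = $974.
Sable does not win → pays $0.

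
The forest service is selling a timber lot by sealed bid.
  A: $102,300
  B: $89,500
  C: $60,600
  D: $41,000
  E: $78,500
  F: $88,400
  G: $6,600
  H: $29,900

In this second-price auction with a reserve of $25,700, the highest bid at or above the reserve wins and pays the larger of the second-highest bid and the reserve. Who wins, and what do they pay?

Bids ranked: 102,300 (A) > 89,500 (B) > 88,400 (F) > 78,500 (E) > 60,600 (C) > 41,000 (D) > …
Highest eligible bid: A at $102,300.
Second-highest bid $89,500 exceeds the reserve $25,700 → payment $89,500.

A pays $89,500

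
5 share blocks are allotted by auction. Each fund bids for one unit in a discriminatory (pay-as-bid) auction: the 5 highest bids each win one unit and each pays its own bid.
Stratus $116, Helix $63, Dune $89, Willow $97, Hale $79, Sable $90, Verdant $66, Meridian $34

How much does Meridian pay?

Ordering the bids: 116 (Stratus), 97 (Willow), 90 (Sable), 89 (Dune), 79 (Hale), 66 (Verdant), 63 (Helix), …
Winners (5 units): Stratus, Willow, Sable, Dune, Hale.
Meridian does not win → $0.

Meridian pays $0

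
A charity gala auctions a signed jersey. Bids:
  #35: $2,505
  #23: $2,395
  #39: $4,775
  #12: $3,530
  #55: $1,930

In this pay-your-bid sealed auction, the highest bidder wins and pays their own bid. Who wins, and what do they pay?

#39 pays $4,775

Bids in order: 4,775 (#39) > 3,530 (#12) > 2,505 (#35) > 2,395 (#23) > 1,930 (#55)
#39 is highest → pays own bid, $4,775.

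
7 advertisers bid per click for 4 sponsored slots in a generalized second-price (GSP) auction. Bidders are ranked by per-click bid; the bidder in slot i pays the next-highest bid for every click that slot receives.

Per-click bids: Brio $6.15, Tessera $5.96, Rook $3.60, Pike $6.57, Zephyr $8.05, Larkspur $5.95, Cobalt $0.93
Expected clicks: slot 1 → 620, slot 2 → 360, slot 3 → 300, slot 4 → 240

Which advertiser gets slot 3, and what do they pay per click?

Brio; $5.96 per click

Sorting advertisers: $8.05 (Zephyr) > $6.57 (Pike) > $6.15 (Brio) > $5.96 (Tessera) > $5.95 (Larkspur) > …
Slot 3 goes to the third-ranked bidder, Brio, who pays the next bid down: $5.96/click.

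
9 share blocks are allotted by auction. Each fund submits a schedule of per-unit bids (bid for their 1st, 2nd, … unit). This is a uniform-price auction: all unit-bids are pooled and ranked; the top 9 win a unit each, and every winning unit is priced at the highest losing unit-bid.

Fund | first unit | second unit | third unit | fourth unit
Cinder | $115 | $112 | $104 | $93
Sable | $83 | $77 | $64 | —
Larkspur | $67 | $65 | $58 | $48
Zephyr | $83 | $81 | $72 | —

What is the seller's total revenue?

Merging the schedules and taking the best 9: 115 (Cinder-1), 112 (Cinder-2), 104 (Cinder-3), 93 (Cinder-4), 83 (Sable-1), 83 (Zephyr-1), 81 (Zephyr-2), 77 (Sable-2), 72 (Zephyr-3)
The (k+1)-th unit-bid is $67.
Allocation: Cinder 4, Sable 2, Zephyr 3. Every unit priced at $67.
Revenue = 9 × 67 = $603.

Total revenue: $603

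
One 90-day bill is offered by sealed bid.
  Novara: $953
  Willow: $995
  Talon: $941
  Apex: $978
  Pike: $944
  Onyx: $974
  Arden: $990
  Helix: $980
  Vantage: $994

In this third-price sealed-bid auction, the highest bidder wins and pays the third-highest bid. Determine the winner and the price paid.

Willow pays $990

Third-price sealed-bid auction: the highest bidder wins and pays the third-highest bid.
Bids in order: 995 (Willow) > 994 (Vantage) > 990 (Arden) > 980 (Helix) > 978 (Apex) > 974 (Onyx) > …
Willow wins; payment is bid #3 in the ranking = $990.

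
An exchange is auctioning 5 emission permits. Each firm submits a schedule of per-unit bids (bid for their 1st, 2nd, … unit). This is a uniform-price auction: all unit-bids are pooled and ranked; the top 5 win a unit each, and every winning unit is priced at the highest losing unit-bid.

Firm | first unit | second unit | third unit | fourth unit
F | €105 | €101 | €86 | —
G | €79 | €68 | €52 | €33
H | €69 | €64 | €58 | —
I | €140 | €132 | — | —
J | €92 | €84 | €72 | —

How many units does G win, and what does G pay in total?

All unit-bids, highest first — top 5: 140 (I-1), 132 (I-2), 105 (F-1), 101 (F-2), 92 (J-1)
Highest rejected unit-bid = €86.
G wins 0 unit(s) at €86 each.

G: 0 units, pays €0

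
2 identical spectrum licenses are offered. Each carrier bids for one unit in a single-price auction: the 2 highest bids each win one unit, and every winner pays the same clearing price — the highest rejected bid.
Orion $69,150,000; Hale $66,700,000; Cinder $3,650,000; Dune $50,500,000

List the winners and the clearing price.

Orion, Hale; each pays $50,500,000

Sorting: 69,150,000 (Orion), 66,700,000 (Hale), 50,500,000 (Dune), 3,650,000 (Cinder)
Top 2: Orion, Hale.
First losing bid is Dune's $50,500,000, which sets the uniform price.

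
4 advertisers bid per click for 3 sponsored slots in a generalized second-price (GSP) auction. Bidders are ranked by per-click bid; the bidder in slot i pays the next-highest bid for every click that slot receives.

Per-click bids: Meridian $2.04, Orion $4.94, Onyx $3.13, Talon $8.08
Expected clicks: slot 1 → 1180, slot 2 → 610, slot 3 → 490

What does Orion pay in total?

Per-click bids in order: $8.08 (Talon) > $4.94 (Orion) > $3.13 (Onyx) > $2.04 (Meridian)
Orion holds slot 2 → pays next bid $3.13 × 610 clicks = $1909.30.

Orion pays $1909.30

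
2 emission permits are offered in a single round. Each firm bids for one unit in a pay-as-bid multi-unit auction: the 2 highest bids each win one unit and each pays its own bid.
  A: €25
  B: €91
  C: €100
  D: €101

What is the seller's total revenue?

Total revenue: €201

Sorting: 101 (D), 100 (C), 91 (B), 25 (A)
Winners (2 units): D, C.
Total revenue = 101 + 100 = €201.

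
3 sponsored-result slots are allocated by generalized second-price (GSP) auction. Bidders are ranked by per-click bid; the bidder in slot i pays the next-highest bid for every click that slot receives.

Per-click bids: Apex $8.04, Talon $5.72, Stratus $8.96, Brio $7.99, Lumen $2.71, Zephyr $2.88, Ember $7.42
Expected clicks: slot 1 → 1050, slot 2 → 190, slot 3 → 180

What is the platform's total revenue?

Ranked by bid: $8.96 (Stratus) > $8.04 (Apex) > $7.99 (Brio) > $7.42 (Ember) > …
Slot 1: Stratus pays $8.04 × 1050 = $8442.00
Slot 2: Apex pays $7.99 × 190 = $1518.10
Slot 3: Brio pays $7.42 × 180 = $1335.60
Total = $11295.70

Total revenue: $11295.70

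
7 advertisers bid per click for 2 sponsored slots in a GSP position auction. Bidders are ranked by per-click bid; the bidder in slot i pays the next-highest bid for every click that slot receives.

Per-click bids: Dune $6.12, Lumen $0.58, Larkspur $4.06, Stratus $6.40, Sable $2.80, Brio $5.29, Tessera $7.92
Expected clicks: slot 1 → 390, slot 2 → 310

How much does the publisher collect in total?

Total revenue: $4393.20

Sorting advertisers: $7.92 (Tessera) > $6.40 (Stratus) > $6.12 (Dune) > …
Slot 1: Tessera pays $6.40 × 390 = $2496.00
Slot 2: Stratus pays $6.12 × 310 = $1897.20
Total = $4393.20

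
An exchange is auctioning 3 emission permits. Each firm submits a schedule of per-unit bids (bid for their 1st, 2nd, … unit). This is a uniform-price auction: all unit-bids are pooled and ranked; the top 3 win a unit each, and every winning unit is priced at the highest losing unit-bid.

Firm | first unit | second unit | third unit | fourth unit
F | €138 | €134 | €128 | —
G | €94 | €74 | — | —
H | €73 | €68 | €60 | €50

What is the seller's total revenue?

All unit-bids, highest first — top 3: 138 (F-1), 134 (F-2), 128 (F-3)
The (k+1)-th unit-bid is €94.
Allocation: F 3. Every unit priced at €94.
Revenue = 3 × 94 = €282.

Total revenue: €282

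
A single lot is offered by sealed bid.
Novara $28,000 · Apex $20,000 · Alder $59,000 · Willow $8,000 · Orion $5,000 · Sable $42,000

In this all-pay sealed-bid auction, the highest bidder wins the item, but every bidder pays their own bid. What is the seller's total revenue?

Total revenue: $162,000

Bids ranked: 59,000 (Alder) > 42,000 (Sable) > 28,000 (Novara) > 20,000 (Apex) > 8,000 (Willow) > 5,000 (Orion)
Every bidder forfeits their bid regardless of winning.
Revenue = 28,000 + 20,000 + 59,000 + 8,000 + 5,000 + 42,000 = $162,000.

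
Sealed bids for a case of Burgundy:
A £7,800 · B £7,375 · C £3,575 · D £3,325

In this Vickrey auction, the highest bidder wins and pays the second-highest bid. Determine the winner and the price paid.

Bids ranked: 7,800 (A) > 7,375 (B) > 3,575 (C) > 3,325 (D)
A is highest; pays the second-highest bid, £7,375.

A pays £7,375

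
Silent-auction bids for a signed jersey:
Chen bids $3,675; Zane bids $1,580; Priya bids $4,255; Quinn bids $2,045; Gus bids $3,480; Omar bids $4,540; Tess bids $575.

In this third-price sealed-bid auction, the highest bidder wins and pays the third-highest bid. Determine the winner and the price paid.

Rule: the highest bidder wins and pays the third-highest bid.
Bids in order: 4,540 (Omar) > 4,255 (Priya) > 3,675 (Chen) > 3,480 (Gus) > 2,045 (Quinn) > 1,580 (Zane) > …
Omar is highest; pays the third-highest bid, $3,675.

Omar pays $3,675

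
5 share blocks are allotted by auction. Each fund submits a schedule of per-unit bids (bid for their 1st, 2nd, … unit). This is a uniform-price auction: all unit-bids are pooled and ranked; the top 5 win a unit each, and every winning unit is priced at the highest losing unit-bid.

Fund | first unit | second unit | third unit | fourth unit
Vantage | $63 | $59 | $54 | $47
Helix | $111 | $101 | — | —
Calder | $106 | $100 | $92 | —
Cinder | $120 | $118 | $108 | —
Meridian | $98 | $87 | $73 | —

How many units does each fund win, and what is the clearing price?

Calder 1, Cinder 3, Helix 1; clearing price $101

Pooled unit-bids ranked (top 5): 120 (Cinder-1), 118 (Cinder-2), 111 (Helix-1), 108 (Cinder-3), 106 (Calder-1)
The (k+1)-th unit-bid is $101.
Allocation: Calder 1, Cinder 3, Helix 1.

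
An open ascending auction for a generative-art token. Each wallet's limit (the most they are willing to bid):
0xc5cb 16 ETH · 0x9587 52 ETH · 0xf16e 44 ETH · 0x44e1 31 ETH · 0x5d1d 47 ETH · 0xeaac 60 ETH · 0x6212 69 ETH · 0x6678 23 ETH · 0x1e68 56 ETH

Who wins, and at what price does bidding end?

Limits ranked: 69 (0x6212) > 60 (0xeaac) > 56 (0x1e68) > 52 (0x9587) > 47 (0x5d1d) > 44 (0xf16e) > …
Bidding ends when 0xeaac exits at 60 ETH; 0x6212 takes it.

0x6212 wins at 60 ETH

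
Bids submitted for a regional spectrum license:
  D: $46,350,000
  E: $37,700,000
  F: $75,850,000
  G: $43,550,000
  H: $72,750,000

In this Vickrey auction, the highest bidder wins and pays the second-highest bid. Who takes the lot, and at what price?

F pays $72,750,000

Bids ranked: 75,850,000 (F) > 72,750,000 (H) > 46,350,000 (D) > 43,550,000 (G) > 37,700,000 (E)
F is highest; pays the second-highest bid, $72,750,000.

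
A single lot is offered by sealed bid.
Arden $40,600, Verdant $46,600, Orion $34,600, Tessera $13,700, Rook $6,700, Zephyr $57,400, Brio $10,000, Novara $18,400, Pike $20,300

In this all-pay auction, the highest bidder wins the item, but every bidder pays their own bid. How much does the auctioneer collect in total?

All-pay auction: the highest bidder wins the item, but every bidder pays their own bid.
Sorting bids: 57,400 (Zephyr) > 46,600 (Verdant) > 40,600 (Arden) > 34,600 (Orion) > 20,300 (Pike) > 18,400 (Novara) > …
Every bidder forfeits their bid regardless of winning.
Revenue = 40,600 + 46,600 + 34,600 + 13,700 + 6,700 + 57,400 + 10,000 + 18,400 + 20,300 = $248,300.

Total revenue: $248,300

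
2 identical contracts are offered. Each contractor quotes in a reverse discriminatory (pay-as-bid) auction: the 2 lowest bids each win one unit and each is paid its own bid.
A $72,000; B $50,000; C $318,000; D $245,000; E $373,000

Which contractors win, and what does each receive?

Ordering the bids: 50,000 (B), 72,000 (A), 245,000 (D), 318,000 (C), …
The 2 lowest are B, A.
Each winner is paid its own bid: B $50,000, A $72,000.

B $50,000, A $72,000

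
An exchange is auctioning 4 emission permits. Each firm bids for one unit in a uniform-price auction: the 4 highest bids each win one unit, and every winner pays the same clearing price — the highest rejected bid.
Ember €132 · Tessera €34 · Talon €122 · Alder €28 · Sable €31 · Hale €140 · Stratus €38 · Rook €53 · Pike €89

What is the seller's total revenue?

Total revenue: €212

Sorting: 140 (Hale), 132 (Ember), 122 (Talon), 89 (Pike), 53 (Rook), 38 (Stratus), …
Top 4: Hale, Ember, Talon, Pike.
First losing bid is Rook's €53, which sets the uniform price.
Total revenue = 4 × €53 = €212.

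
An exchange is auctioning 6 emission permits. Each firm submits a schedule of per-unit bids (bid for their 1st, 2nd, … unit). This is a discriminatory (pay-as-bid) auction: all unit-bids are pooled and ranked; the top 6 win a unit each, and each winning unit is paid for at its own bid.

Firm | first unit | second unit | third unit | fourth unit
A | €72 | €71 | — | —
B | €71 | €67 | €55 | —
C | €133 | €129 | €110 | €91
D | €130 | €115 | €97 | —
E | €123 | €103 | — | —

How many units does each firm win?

C 3, D 2, E 1

Merging the schedules and taking the best 6: 133 (C-1), 130 (D-1), 129 (C-2), 123 (E-1), 115 (D-2), 110 (C-3)
Next rejected bid: €103 (not a price — pay-as-bid).
Allocation: C 3, D 2, E 1.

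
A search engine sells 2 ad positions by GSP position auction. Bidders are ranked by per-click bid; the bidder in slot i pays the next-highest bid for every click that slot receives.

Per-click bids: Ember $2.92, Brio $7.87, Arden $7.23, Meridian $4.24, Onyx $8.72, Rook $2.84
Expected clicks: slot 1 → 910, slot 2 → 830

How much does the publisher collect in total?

Sorting advertisers: $8.72 (Onyx) > $7.87 (Brio) > $7.23 (Arden) > …
Slot 1: Onyx pays $7.87 × 910 = $7161.70
Slot 2: Brio pays $7.23 × 830 = $6000.90
Total = $13162.60

Total revenue: $13162.60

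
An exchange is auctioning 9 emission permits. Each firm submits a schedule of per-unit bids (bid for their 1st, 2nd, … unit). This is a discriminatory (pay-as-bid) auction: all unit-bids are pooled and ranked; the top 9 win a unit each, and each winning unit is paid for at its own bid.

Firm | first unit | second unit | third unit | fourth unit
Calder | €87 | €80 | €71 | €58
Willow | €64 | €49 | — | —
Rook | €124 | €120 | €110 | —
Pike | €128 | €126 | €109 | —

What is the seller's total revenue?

Total revenue: €955

All unit-bids, highest first — top 9: 128 (Pike-1), 126 (Pike-2), 124 (Rook-1), 120 (Rook-2), 110 (Rook-3), 109 (Pike-3), 87 (Calder-1), 80 (Calder-2), 71 (Calder-3)
Next rejected bid: €64 (not a price — pay-as-bid).
Each winning unit pays its own bid.
Revenue = 128 + 126 + 124 + 120 + 110 + 109 + 87 + 80 + 71 = €955.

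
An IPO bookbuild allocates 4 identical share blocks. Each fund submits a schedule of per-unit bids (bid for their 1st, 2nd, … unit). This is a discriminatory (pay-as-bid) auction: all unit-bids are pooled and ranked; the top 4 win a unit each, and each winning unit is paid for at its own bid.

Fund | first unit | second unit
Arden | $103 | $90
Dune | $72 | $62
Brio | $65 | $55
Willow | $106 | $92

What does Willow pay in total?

All unit-bids, highest first — top 4: 106 (Willow-1), 103 (Arden-1), 92 (Willow-2), 90 (Arden-2)
Next rejected bid: $72 (not a price — pay-as-bid).
Willow's winning unit-bids: 106 + 92 = $198.

Willow pays $198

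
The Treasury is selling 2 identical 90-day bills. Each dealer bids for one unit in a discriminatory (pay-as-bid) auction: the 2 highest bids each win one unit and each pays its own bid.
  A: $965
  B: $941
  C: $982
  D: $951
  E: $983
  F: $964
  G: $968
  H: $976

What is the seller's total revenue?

Total revenue: $1,965

Ordering the bids: 983 (E), 982 (C), 976 (H), 968 (G), …
Top 2: E, C.
Total revenue = 983 + 982 = $1,965.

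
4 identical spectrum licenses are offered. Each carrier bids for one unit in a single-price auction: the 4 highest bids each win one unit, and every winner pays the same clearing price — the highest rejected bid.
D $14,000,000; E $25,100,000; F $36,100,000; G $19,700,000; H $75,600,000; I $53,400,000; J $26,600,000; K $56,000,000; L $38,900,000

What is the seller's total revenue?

Bids ranked high→low: 75,600,000 (H), 56,000,000 (K), 53,400,000 (I), 38,900,000 (L), 36,100,000 (F), 26,600,000 (J), …
Winners (4 units): H, K, I, L.
Clearing price = highest rejected bid = $36,100,000.
Total revenue = 4 × $36,100,000 = $144,400,000.

Total revenue: $144,400,000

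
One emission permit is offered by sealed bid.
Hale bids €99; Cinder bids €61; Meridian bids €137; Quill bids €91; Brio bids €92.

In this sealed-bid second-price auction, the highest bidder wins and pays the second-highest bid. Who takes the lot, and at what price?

Meridian pays €99

Rule: the highest bidder wins and pays the second-highest bid.
Sorting bids: 137 (Meridian) > 99 (Hale) > 92 (Brio) > 91 (Quill) > 61 (Cinder)
Meridian is highest; pays the second-highest bid, €99.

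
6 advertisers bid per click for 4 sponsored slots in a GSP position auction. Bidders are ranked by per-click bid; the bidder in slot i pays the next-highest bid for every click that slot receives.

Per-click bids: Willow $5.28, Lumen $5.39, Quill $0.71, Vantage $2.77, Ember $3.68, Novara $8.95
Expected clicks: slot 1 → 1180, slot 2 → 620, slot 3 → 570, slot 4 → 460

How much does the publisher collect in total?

Sorting advertisers: $8.95 (Novara) > $5.39 (Lumen) > $5.28 (Willow) > $3.68 (Ember) > $2.77 (Vantage) > …
Slot 1: Novara pays $5.39 × 1180 = $6360.20
Slot 2: Lumen pays $5.28 × 620 = $3273.60
Slot 3: Willow pays $3.68 × 570 = $2097.60
Slot 4: Ember pays $2.77 × 460 = $1274.20
Total = $13005.60

Total revenue: $13005.60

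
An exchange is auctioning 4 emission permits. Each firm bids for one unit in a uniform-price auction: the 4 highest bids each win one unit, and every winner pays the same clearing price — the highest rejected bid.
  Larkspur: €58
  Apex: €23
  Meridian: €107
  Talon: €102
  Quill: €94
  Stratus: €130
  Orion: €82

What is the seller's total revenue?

Bids ranked high→low: 130 (Stratus), 107 (Meridian), 102 (Talon), 94 (Quill), 82 (Orion), 58 (Larkspur), …
The 4 highest are Stratus, Meridian, Talon, Quill.
Highest unsuccessful bid: €82 → clearing price.
Total revenue = 4 × €82 = €328.

Total revenue: €328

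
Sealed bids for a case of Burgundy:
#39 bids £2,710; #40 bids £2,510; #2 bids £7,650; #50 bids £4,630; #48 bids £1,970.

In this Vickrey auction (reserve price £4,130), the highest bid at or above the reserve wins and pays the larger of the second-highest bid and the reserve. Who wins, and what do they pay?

Vickrey auction (reserve price £4,130): the highest bid at or above the reserve wins and pays the larger of the second-highest bid and the reserve.
Bids ranked: 7,650 (#2) > 4,630 (#50) > 2,710 (#39) > 2,510 (#40) > 1,970 (#48)
Highest eligible bid: #2 at £7,650.
max(second-highest £4,630, reserve £4,130) = £4,630; the reserve does not bind.

#2 pays £4,630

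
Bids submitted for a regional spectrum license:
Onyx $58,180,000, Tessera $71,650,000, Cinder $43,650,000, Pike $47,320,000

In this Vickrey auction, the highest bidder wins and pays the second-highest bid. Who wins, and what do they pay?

Tessera pays $58,180,000

Bids ranked: 71,650,000 (Tessera) > 58,180,000 (Onyx) > 47,320,000 (Pike) > 43,650,000 (Cinder)
Tessera wins with the highest bid; price is set by the runner-up at $58,180,000.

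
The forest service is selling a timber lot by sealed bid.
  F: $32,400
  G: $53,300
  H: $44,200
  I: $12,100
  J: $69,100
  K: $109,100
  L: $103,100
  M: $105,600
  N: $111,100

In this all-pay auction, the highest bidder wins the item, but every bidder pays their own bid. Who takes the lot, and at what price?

All-pay auction: the highest bidder wins the item, but every bidder pays their own bid.
Bids ranked: 111,100 (N) > 109,100 (K) > 105,600 (M) > 103,100 (L) > 69,100 (J) > 53,300 (G) > …
N is highest and takes the item; every bidder forfeits their bid.

N pays $111,100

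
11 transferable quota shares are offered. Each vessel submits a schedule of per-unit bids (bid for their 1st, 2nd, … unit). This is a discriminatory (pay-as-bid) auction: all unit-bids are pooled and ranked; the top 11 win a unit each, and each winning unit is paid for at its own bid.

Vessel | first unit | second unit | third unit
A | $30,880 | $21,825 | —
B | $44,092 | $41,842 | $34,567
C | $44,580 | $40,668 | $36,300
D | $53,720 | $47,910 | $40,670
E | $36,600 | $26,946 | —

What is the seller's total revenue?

Merging the schedules and taking the best 11: 53,720 (D-1), 47,910 (D-2), 44,580 (C-1), 44,092 (B-1), 41,842 (B-2), 40,670 (D-3), 40,668 (C-2), 36,600 (E-1), 36,300 (C-3), 34,567 (B-3), 30,880 (A-1)
Next rejected bid: $26,946 (not a price — pay-as-bid).
Each winning unit pays its own bid.
Revenue = 53,720 + 47,910 + 44,580 + 44,092 + 41,842 + 40,670 + 40,668 + 36,600 + 36,300 + 34,567 + 30,880 = $451,829.

Total revenue: $451,829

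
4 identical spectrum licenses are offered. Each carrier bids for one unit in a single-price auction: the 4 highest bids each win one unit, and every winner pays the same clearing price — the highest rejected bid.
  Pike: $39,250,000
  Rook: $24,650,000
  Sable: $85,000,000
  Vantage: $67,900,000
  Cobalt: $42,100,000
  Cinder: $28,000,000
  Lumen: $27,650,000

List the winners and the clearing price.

Ordering the bids: 85,000,000 (Sable), 67,900,000 (Vantage), 42,100,000 (Cobalt), 39,250,000 (Pike), 28,000,000 (Cinder), 27,650,000 (Lumen), …
The 4 highest are Sable, Vantage, Cobalt, Pike.
Clearing price = highest rejected bid = $28,000,000.

Sable, Vantage, Cobalt, Pike; each pays $28,000,000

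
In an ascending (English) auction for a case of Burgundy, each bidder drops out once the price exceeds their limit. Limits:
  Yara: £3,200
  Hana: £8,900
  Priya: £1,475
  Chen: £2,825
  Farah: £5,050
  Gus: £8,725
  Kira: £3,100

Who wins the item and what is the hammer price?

Rule: the price rises until one bidder remains; the winner pays the price at which the last rival dropped out.
Sorting limits: 8,900 (Hana) > 8,725 (Gus) > 5,050 (Farah) > 3,200 (Yara) > 3,100 (Kira) > 2,825 (Chen) > …
Gus is the last rival to drop out, at £8,725; Hana remains and wins at that price.

Hana wins at £8,725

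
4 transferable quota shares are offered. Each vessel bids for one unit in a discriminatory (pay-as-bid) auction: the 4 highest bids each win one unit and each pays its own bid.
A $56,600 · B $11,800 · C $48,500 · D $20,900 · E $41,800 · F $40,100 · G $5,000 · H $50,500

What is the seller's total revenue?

Ordering the bids: 56,600 (A), 50,500 (H), 48,500 (C), 41,800 (E), 40,100 (F), 20,900 (D), …
The 4 highest are A, H, C, E.
Total revenue = 56,600 + 50,500 + 48,500 + 41,800 = $197,400.

Total revenue: $197,400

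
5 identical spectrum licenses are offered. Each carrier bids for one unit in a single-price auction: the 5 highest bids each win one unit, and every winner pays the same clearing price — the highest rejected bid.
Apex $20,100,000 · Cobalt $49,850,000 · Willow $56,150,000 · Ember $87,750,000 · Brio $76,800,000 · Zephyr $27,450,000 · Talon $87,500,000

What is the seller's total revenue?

Ordering the bids: 87,750,000 (Ember), 87,500,000 (Talon), 76,800,000 (Brio), 56,150,000 (Willow), 49,850,000 (Cobalt), 27,450,000 (Zephyr), 20,100,000 (Apex)
Winners (5 units): Ember, Talon, Brio, Willow, Cobalt.
First losing bid is Zephyr's $27,450,000, which sets the uniform price.
Total revenue = 5 × $27,450,000 = $137,250,000.

Total revenue: $137,250,000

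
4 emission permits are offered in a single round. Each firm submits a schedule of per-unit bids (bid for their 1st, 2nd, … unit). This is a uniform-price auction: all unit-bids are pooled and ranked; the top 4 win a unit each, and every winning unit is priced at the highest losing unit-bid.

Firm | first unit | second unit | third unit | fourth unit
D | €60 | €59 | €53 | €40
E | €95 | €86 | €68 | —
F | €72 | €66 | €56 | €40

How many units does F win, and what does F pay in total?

Pooled unit-bids ranked (top 4): 95 (E-1), 86 (E-2), 72 (F-1), 68 (E-3)
First bid not allocated: €66.
F wins 1 unit(s) at €66 each.

F: 1 unit, pays €66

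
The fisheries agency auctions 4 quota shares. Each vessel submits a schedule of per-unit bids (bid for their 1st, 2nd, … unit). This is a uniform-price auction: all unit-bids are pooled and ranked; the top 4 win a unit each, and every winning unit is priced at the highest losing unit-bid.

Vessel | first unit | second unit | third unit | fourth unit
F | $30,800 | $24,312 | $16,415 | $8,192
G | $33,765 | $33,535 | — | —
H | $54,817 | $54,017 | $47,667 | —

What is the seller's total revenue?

All unit-bids, highest first — top 4: 54,817 (H-1), 54,017 (H-2), 47,667 (H-3), 33,765 (G-1)
First bid not allocated: $33,535.
Allocation: G 1, H 3. Every unit priced at $33,535.
Revenue = 4 × 33,535 = $134,140.

Total revenue: $134,140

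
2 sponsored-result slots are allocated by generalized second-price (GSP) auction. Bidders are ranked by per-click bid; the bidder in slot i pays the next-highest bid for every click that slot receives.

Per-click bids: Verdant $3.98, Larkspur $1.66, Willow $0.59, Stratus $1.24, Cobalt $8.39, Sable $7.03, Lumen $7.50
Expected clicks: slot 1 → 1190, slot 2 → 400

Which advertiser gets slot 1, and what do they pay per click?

Cobalt; $7.50 per click

Ranked by bid: $8.39 (Cobalt) > $7.50 (Lumen) > $7.03 (Sable) > …
Slot 1 goes to the first-ranked bidder, Cobalt, who pays the next bid down: $7.50/click.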